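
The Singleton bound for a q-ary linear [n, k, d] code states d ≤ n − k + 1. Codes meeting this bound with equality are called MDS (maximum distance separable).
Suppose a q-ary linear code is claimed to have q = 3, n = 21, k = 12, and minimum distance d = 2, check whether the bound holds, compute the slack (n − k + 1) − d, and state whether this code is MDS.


Singleton RHS = n − k + 1 = 10, slack = 8, bound satisfied, not MDS.

Singleton bound: d ≤ n − k + 1.
Here n = 21, k = 12, so n − k + 1 = 10.
Given d = 2, check d ≤ 10: YES.
Slack = (n − k + 1) − d = 8.
The code is NOT MDS (slack = 8 > 0).
Description: the claimed parameters are [21, 12, 2]_3; such a code would be non-MDS.


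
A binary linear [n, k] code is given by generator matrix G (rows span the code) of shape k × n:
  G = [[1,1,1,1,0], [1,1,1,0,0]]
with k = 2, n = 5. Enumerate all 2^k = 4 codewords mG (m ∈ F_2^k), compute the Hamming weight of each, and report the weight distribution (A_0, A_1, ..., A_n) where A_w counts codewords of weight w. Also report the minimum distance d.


Weight distribution: A_0 = 1, A_1 = 1, A_3 = 1, A_4 = 1. Minimum distance d = 1.

Enumerate all 2^2 = 4 messages m ∈ F_2^2.
For each, compute codeword c = mG in F_2^5, then tally its weight.
  m = 00 → c = 00000, weight = 0.
  m = 10 → c = 11110, weight = 4.
  m = 01 → c = 11100, weight = 3.
  m = 11 → c = 00010, weight = 1.
Tally weights:
  weight 0: 1 codewords.
  weight 1: 1 codewords.
  weight 3: 1 codewords.
  weight 4: 1 codewords.
Minimum distance d = smallest w > 0 with A_w > 0 = 1.
Sanity: Σ A_w = 4 = 2^2 = 4 ✓.


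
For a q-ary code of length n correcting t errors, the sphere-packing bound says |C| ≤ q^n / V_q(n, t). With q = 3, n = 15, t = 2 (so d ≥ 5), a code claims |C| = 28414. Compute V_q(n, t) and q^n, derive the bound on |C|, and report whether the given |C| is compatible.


V_q(n, t) = 451, q^n = 14348907, Hamming bound = 31815, |C| = 28414 ≤ bound (satisfied).

Step 1: Compute V_q(n, t) = Σ_{j=0}^2 C(n, j) (q−1)^j.
  j = 0: C(15,0)·(2)^0 = 1·1 = 1.
  j = 1: C(15,1)·(2)^1 = 15·2 = 30.
  j = 2: C(15,2)·(2)^2 = 105·4 = 420.
  V_q(n, t) = 1 + 30 + 420 = 451.
Step 2: q^n = 3^15 = 14348907.
Step 3: Hamming bound ⌊q^n / V_q(n,t)⌋ = ⌊14348907/451⌋ = 31815.
Step 4: Compare |C| = 28414 to 31815: satisfied.
The claimed |C| lies below the Hamming bound.


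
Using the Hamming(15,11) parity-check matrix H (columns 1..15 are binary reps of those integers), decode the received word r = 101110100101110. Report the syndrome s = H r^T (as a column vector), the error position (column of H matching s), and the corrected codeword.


s = (0, 0, 0, 1)^T, error position = 1, corrected codeword c = 001110100101110

Compute s = H r^T mod 2 one row at a time:
  s_1 = 0 + 0 + 1 + 0 + 1 + 1 + 1 + 0 = 4 ≡ 0 (mod 2).
  s_2 = 1 + 1 + 0 + 1 + 1 + 1 + 1 + 0 = 6 ≡ 0 (mod 2).
  s_3 = 0 + 1 + 0 + 1 + 1 + 0 + 1 + 0 = 4 ≡ 0 (mod 2).
  s_4 = 1 + 1 + 1 + 1 + 0 + 0 + 1 + 0 = 5 ≡ 1 (mod 2).
s = (0, 0, 0, 1)^T — this equals column 1 of H (binary 0001), so error is at position 1.
Correct: flip bit 1 of r = 101110100101110 to get c = 001110100101110.


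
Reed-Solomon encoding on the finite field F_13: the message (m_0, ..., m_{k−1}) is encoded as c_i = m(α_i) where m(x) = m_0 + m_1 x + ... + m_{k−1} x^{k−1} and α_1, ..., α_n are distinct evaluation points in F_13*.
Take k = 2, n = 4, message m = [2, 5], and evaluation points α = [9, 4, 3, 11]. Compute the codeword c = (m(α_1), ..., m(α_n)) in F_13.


c = [8, 9, 4, 5]

Message polynomial: m(x) = 2 + 5·x (mod 13).
For each evaluation point α_i, compute m(α_i) mod 13:
  α_1 = 9: Horner steps 5 → 8, so m(9) = 8.
  α_2 = 4: Horner steps 5 → 9, so m(4) = 9.
  α_3 = 3: Horner steps 5 → 4, so m(3) = 4.
  α_4 = 11: Horner steps 5 → 5, so m(11) = 5.
Codeword c = [8, 9, 4, 5] ∈ F_13^4.


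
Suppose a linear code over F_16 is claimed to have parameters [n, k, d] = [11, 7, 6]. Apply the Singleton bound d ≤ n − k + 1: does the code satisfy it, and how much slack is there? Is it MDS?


Singleton RHS = n − k + 1 = 5, slack = -1, bound violated (no such code; not MDS).

Singleton bound: d ≤ n − k + 1.
Here n = 11, k = 7, so n − k + 1 = 5.
Given d = 6, check d ≤ 5: NO.
Slack = (n − k + 1) − d = -1.
The slack is negative: d = 6 exceeds n − k + 1 = 5 by 1, so the Singleton bound is violated and no linear [11, 7, 6]_16 code can exist. In particular it is not MDS (MDS requires d = n − k + 1 exactly).
Description: the claimed parameters are [11, 7, 6]_16; such a code would be impossible (violates the Singleton bound).


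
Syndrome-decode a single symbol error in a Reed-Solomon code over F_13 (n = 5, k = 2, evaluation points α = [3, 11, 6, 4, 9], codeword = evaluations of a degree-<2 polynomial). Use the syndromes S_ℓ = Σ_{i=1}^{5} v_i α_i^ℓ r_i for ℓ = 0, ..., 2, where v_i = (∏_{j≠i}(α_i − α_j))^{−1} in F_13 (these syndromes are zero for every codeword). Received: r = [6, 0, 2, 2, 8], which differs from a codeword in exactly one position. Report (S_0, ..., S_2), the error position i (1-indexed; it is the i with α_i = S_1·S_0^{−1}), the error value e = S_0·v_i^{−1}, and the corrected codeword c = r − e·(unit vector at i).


S = (5, 4, 11), error at position 3, error magnitude e = 8, c = [6, 0, 7, 2, 8].

Step 1: column multipliers v_i = (∏_{j≠i}(α_i − α_j))^{−1} mod 13.
  i = 1 (α = 3): (3−11)(3−6)(3−4)(3−9) = (−8)·(−3)·(−1)·(−6) = 144 ≡ 1, so v_1 = 1^{−1} = 1 (mod 13).
  i = 2 (α = 11): (11−3)(11−6)(11−4)(11−9) = 8·5·7·2 = 560 ≡ 1, so v_2 = 1^{−1} = 1 (mod 13).
  i = 3 (α = 6): (6−3)(6−11)(6−4)(6−9) = 3·(−5)·2·(−3) = 90 ≡ 12, so v_3 = 12^{−1} = 12 (mod 13).
  i = 4 (α = 4): (4−3)(4−11)(4−6)(4−9) = 1·(−7)·(−2)·(−5) = −70 ≡ 8, so v_4 = 8^{−1} = 5 (mod 13).
  i = 5 (α = 9): (9−3)(9−11)(9−6)(9−4) = 6·(−2)·3·5 = −180 ≡ 2, so v_5 = 2^{−1} = 7 (mod 13).
  v = [1, 1, 12, 5, 7].
Step 2: syndromes of r = [6, 0, 2, 2, 8] (all sums mod 13).
  S_0 = Σ v_i r_i = 1·6 + 1·0 + 12·2 + 5·2 + 7·8 = 96 ≡ 5.
  S_1 = Σ v_i α_i r_i = 1·3·6 + 1·11·0 + 12·6·2 + 5·4·2 + 7·9·8 = 706 ≡ 4.
  α_i^2 mod 13 = [9, 4, 10, 3, 3].
  S_2 = Σ v_i α_i^2 r_i = 1·9·6 + 1·4·0 + 12·10·2 + 5·3·2 + 7·3·8 = 492 ≡ 11.
  S = (5, 4, 11) ≠ 0, so r is not a codeword (an error is present).
Step 3: locate the error. For a single error e at position i, S_ℓ = v_i·e·α_i^ℓ, so α_err = S_1/S_0.
  S_0^{−1} = 5^{−1} = 8 (mod 13), so α_err = 4·8 = 32 ≡ 6 = α_3. Error position i = 3.
  Consistency check: S_2/S_1 = 11·10 = 110 ≡ 6 = α_err ✓ (single-error assumption holds).
Step 4: error magnitude e = S_0/v_3 = S_0·∏_{j≠3}(α_3 − α_j) = 5·12 = 60 ≡ 8 (mod 13).
Step 5: correct position 3: c_3 = r_3 − e = 2 − 8 ≡ 7 (mod 13). Hence c = [6, 0, 7, 2, 8].
  Check: interpolating c through the α_i gives m(x) = 5 + 9·x (degree < 2) with m(α_i) = c_i for every i, so c is indeed a codeword.


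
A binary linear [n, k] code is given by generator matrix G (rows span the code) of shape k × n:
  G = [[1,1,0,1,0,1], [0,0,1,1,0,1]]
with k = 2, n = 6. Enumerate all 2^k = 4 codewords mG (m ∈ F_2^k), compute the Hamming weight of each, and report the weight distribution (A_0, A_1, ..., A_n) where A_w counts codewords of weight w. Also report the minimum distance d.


Weight distribution: A_0 = 1, A_3 = 2, A_4 = 1. Minimum distance d = 3.

Enumerate all 2^2 = 4 messages m ∈ F_2^2.
For each, compute codeword c = mG in F_2^6, then tally its weight.
  m = 00 → c = 000000, weight = 0.
  m = 10 → c = 110101, weight = 4.
  m = 01 → c = 001101, weight = 3.
  m = 11 → c = 111000, weight = 3.
Tally weights:
  weight 0: 1 codewords.
  weight 3: 2 codewords.
  weight 4: 1 codewords.
Minimum distance d = smallest w > 0 with A_w > 0 = 3.
Sanity: Σ A_w = 4 = 2^2 = 4 ✓.


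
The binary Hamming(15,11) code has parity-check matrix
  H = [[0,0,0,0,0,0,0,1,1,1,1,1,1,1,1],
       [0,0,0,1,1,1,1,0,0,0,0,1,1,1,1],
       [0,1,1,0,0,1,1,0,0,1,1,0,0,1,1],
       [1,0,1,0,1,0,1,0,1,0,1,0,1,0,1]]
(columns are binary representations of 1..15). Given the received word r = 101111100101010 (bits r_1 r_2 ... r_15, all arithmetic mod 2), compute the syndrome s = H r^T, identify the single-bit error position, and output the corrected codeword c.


s = (1, 0, 1, 0)^T, error position = 10, corrected codeword c = 101111100001010

Compute s = H r^T mod 2 one row at a time:
  s_1 = 0 + 0 + 1 + 0 + 1 + 0 + 1 + 0 = 3 ≡ 1 (mod 2).
  s_2 = 1 + 1 + 1 + 1 + 1 + 0 + 1 + 0 = 6 ≡ 0 (mod 2).
  s_3 = 0 + 1 + 1 + 1 + 1 + 0 + 1 + 0 = 5 ≡ 1 (mod 2).
  s_4 = 1 + 1 + 1 + 1 + 0 + 0 + 0 + 0 = 4 ≡ 0 (mod 2).
s = (1, 0, 1, 0)^T — this equals column 10 of H (binary 1010), so error is at position 10.
Correct: flip bit 10 of r = 101111100101010 to get c = 101111100001010.


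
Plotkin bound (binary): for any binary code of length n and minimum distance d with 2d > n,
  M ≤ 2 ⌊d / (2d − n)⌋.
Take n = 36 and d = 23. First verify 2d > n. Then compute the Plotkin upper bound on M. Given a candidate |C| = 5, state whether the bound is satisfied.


Plotkin bound M ≤ 4; given |C| = 5 > bound (violated).

Check applicability: 2d = 46, n = 36.
2d − n = 10 > 0, so Plotkin applies.
Compute d/(2d−n) = 23/10 ≈ 2.3000.
⌊d/(2d−n)⌋ = 2.
Plotkin bound: M ≤ 2·2 = 4.
Given |C| = 5, check: VIOLATED.
This |C| is above the Plotkin bound, so no binary code with n = 36, d = 23 and 5 codewords exists.


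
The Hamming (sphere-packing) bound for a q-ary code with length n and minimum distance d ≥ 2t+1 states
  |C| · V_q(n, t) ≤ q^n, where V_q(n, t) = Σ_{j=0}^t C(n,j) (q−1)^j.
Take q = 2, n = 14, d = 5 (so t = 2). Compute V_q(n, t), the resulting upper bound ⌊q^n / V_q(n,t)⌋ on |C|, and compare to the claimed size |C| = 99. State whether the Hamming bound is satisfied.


V_q(n, t) = 106, q^n = 16384, Hamming bound = 154, |C| = 99 ≤ bound (satisfied).

Step 1: Compute V_q(n, t) = Σ_{j=0}^2 C(n, j) (q−1)^j.
  j = 0: C(14,0)·(1)^0 = 1·1 = 1.
  j = 1: C(14,1)·(1)^1 = 14·1 = 14.
  j = 2: C(14,2)·(1)^2 = 91·1 = 91.
  V_q(n, t) = 1 + 14 + 91 = 106.
Step 2: q^n = 2^14 = 16384.
Step 3: Hamming bound ⌊q^n / V_q(n,t)⌋ = ⌊16384/106⌋ = 154.
Step 4: Compare |C| = 99 to 154: satisfied.
The claimed |C| lies below the Hamming bound.


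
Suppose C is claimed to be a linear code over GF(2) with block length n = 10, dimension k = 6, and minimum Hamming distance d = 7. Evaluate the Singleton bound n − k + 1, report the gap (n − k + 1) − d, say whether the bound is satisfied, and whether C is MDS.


Singleton RHS = n − k + 1 = 5, slack = -2, bound violated (no such code; not MDS).

Singleton bound: d ≤ n − k + 1.
Here n = 10, k = 6, so n − k + 1 = 5.
Given d = 7, check d ≤ 5: NO.
Slack = (n − k + 1) − d = -2.
The slack is negative: d = 7 exceeds n − k + 1 = 5 by 2, so the Singleton bound is violated and no linear [10, 6, 7]_2 code can exist. In particular it is not MDS (MDS requires d = n − k + 1 exactly).
Description: the claimed parameters are [10, 6, 7]_2; such a code would be impossible (violates the Singleton bound).


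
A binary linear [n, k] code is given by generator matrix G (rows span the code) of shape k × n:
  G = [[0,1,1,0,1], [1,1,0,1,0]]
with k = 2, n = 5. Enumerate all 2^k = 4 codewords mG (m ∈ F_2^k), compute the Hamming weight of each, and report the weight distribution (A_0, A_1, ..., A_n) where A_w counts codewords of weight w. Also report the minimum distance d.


Weight distribution: A_0 = 1, A_3 = 2, A_4 = 1. Minimum distance d = 3.

Enumerate all 2^2 = 4 messages m ∈ F_2^2.
For each, compute codeword c = mG in F_2^5, then tally its weight.
  m = 00 → c = 00000, weight = 0.
  m = 10 → c = 01101, weight = 3.
  m = 01 → c = 11010, weight = 3.
  m = 11 → c = 10111, weight = 4.
Tally weights:
  weight 0: 1 codewords.
  weight 3: 2 codewords.
  weight 4: 1 codewords.
Minimum distance d = smallest w > 0 with A_w > 0 = 3.
Sanity: Σ A_w = 4 = 2^2 = 4 ✓.


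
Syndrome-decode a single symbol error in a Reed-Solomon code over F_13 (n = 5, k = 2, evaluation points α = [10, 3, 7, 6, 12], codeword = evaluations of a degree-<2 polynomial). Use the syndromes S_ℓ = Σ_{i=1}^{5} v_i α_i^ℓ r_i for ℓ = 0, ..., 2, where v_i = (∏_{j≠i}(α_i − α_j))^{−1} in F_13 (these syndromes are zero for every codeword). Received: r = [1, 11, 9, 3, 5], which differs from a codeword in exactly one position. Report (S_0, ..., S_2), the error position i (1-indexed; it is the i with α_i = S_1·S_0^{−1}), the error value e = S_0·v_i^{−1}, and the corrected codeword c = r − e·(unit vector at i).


S = (10, 3, 10), error at position 5, error magnitude e = 5, c = [1, 11, 9, 3, 0].

Step 1: column multipliers v_i = (∏_{j≠i}(α_i − α_j))^{−1} mod 13.
  i = 1 (α = 10): (10−3)(10−7)(10−6)(10−12) = 7·3·4·(−2) = −168 ≡ 1, so v_1 = 1^{−1} = 1 (mod 13).
  i = 2 (α = 3): (3−10)(3−7)(3−6)(3−12) = (−7)·(−4)·(−3)·(−9) = 756 ≡ 2, so v_2 = 2^{−1} = 7 (mod 13).
  i = 3 (α = 7): (7−10)(7−3)(7−6)(7−12) = (−3)·4·1·(−5) = 60 ≡ 8, so v_3 = 8^{−1} = 5 (mod 13).
  i = 4 (α = 6): (6−10)(6−3)(6−7)(6−12) = (−4)·3·(−1)·(−6) = −72 ≡ 6, so v_4 = 6^{−1} = 11 (mod 13).
  i = 5 (α = 12): (12−10)(12−3)(12−7)(12−6) = 2·9·5·6 = 540 ≡ 7, so v_5 = 7^{−1} = 2 (mod 13).
  v = [1, 7, 5, 11, 2].
Step 2: syndromes of r = [1, 11, 9, 3, 5] (all sums mod 13).
  S_0 = Σ v_i r_i = 1·1 + 7·11 + 5·9 + 11·3 + 2·5 = 166 ≡ 10.
  S_1 = Σ v_i α_i r_i = 1·10·1 + 7·3·11 + 5·7·9 + 11·6·3 + 2·12·5 = 874 ≡ 3.
  α_i^2 mod 13 = [9, 9, 10, 10, 1].
  S_2 = Σ v_i α_i^2 r_i = 1·9·1 + 7·9·11 + 5·10·9 + 11·10·3 + 2·1·5 = 1492 ≡ 10.
  S = (10, 3, 10) ≠ 0, so r is not a codeword (an error is present).
Step 3: locate the error. For a single error e at position i, S_ℓ = v_i·e·α_i^ℓ, so α_err = S_1/S_0.
  S_0^{−1} = 10^{−1} = 4 (mod 13), so α_err = 3·4 = 12 ≡ 12 = α_5. Error position i = 5.
  Consistency check: S_2/S_1 = 10·9 = 90 ≡ 12 = α_err ✓ (single-error assumption holds).
Step 4: error magnitude e = S_0/v_5 = S_0·∏_{j≠5}(α_5 − α_j) = 10·7 = 70 ≡ 5 (mod 13).
Step 5: correct position 5: c_5 = r_5 − e = 5 − 5 ≡ 0 (mod 13). Hence c = [1, 11, 9, 3, 0].
  Check: interpolating c through the α_i gives m(x) = 6 + 6·x (degree < 2) with m(α_i) = c_i for every i, so c is indeed a codeword.


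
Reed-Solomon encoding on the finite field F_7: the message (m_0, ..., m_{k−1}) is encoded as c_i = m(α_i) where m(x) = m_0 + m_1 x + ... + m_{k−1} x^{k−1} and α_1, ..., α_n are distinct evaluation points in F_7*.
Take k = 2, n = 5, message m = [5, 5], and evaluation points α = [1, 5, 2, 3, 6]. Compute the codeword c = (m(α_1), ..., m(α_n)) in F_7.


c = [3, 2, 1, 6, 0]

Message polynomial: m(x) = 5 + 5·x (mod 7).
For each evaluation point α_i, compute m(α_i) mod 7:
  α_1 = 1: Horner steps 5 → 3, so m(1) = 3.
  α_2 = 5: Horner steps 5 → 2, so m(5) = 2.
  α_3 = 2: Horner steps 5 → 1, so m(2) = 1.
  α_4 = 3: Horner steps 5 → 6, so m(3) = 6.
  α_5 = 6: Horner steps 5 → 0, so m(6) = 0.
Codeword c = [3, 2, 1, 6, 0] ∈ F_7^5.


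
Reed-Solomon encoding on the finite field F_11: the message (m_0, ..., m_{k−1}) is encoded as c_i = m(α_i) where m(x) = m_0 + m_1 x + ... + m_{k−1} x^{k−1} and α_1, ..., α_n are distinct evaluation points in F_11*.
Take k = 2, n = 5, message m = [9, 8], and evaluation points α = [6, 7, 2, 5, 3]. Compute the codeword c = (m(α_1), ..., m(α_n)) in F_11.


c = [2, 10, 3, 5, 0]

Message polynomial: m(x) = 9 + 8·x (mod 11).
For each evaluation point α_i, compute m(α_i) mod 11:
  α_1 = 6: Horner steps 8 → 2, so m(6) = 2.
  α_2 = 7: Horner steps 8 → 10, so m(7) = 10.
  α_3 = 2: Horner steps 8 → 3, so m(2) = 3.
  α_4 = 5: Horner steps 8 → 5, so m(5) = 5.
  α_5 = 3: Horner steps 8 → 0, so m(3) = 0.
Codeword c = [2, 10, 3, 5, 0] ∈ F_11^5.


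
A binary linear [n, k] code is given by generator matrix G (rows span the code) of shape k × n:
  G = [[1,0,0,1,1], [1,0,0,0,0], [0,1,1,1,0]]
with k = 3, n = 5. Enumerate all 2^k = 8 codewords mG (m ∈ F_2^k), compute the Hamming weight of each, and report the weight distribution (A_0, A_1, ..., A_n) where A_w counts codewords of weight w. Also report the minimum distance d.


Weight distribution: A_0 = 1, A_1 = 1, A_2 = 1, A_3 = 3, A_4 = 2. Minimum distance d = 1.

Enumerate all 2^3 = 8 messages m ∈ F_2^3.
For each, compute codeword c = mG in F_2^5, then tally its weight.
  m = 000 → c = 00000, weight = 0.
  m = 100 → c = 10011, weight = 3.
  m = 010 → c = 10000, weight = 1.
  m = 110 → c = 00011, weight = 2.
  m = 001 → c = 01110, weight = 3.
  m = 101 → c = 11101, weight = 4.
  m = 011 → c = 11110, weight = 4.
  m = 111 → c = 01101, weight = 3.
Tally weights:
  weight 0: 1 codewords.
  weight 1: 1 codewords.
  weight 2: 1 codewords.
  weight 3: 3 codewords.
  weight 4: 2 codewords.
Minimum distance d = smallest w > 0 with A_w > 0 = 1.
Sanity: Σ A_w = 8 = 2^3 = 8 ✓.


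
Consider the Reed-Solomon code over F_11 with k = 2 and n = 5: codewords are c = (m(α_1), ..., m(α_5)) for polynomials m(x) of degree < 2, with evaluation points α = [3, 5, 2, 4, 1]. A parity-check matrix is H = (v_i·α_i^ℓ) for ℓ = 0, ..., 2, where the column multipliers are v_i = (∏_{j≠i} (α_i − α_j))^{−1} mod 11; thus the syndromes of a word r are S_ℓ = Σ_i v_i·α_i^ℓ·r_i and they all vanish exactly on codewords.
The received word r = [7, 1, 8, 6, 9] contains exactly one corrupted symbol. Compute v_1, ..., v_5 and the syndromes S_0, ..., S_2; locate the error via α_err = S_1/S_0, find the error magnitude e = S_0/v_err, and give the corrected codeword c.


S = (9, 1, 5), error at position 2, error magnitude e = 7, c = [7, 5, 8, 6, 9].

Step 1: column multipliers v_i = (∏_{j≠i}(α_i − α_j))^{−1} mod 11.
  i = 1 (α = 3): (3−5)(3−2)(3−4)(3−1) = (−2)·1·(−1)·2 = 4 ≡ 4, so v_1 = 4^{−1} = 3 (mod 11).
  i = 2 (α = 5): (5−3)(5−2)(5−4)(5−1) = 2·3·1·4 = 24 ≡ 2, so v_2 = 2^{−1} = 6 (mod 11).
  i = 3 (α = 2): (2−3)(2−5)(2−4)(2−1) = (−1)·(−3)·(−2)·1 = −6 ≡ 5, so v_3 = 5^{−1} = 9 (mod 11).
  i = 4 (α = 4): (4−3)(4−5)(4−2)(4−1) = 1·(−1)·2·3 = −6 ≡ 5, so v_4 = 5^{−1} = 9 (mod 11).
  i = 5 (α = 1): (1−3)(1−5)(1−2)(1−4) = (−2)·(−4)·(−1)·(−3) = 24 ≡ 2, so v_5 = 2^{−1} = 6 (mod 11).
  v = [3, 6, 9, 9, 6].
Step 2: syndromes of r = [7, 1, 8, 6, 9] (all sums mod 11).
  S_0 = Σ v_i r_i = 3·7 + 6·1 + 9·8 + 9·6 + 6·9 = 207 ≡ 9.
  S_1 = Σ v_i α_i r_i = 3·3·7 + 6·5·1 + 9·2·8 + 9·4·6 + 6·1·9 = 507 ≡ 1.
  α_i^2 mod 11 = [9, 3, 4, 5, 1].
  S_2 = Σ v_i α_i^2 r_i = 3·9·7 + 6·3·1 + 9·4·8 + 9·5·6 + 6·1·9 = 819 ≡ 5.
  S = (9, 1, 5) ≠ 0, so r is not a codeword (an error is present).
Step 3: locate the error. For a single error e at position i, S_ℓ = v_i·e·α_i^ℓ, so α_err = S_1/S_0.
  S_0^{−1} = 9^{−1} = 5 (mod 11), so α_err = 1·5 = 5 ≡ 5 = α_2. Error position i = 2.
  Consistency check: S_2/S_1 = 5·1 = 5 ≡ 5 = α_err ✓ (single-error assumption holds).
Step 4: error magnitude e = S_0/v_2 = S_0·∏_{j≠2}(α_2 − α_j) = 9·2 = 18 ≡ 7 (mod 11).
Step 5: correct position 2: c_2 = r_2 − e = 1 − 7 ≡ 5 (mod 11). Hence c = [7, 5, 8, 6, 9].
  Check: interpolating c through the α_i gives m(x) = 10 + 10·x (degree < 2) with m(α_i) = c_i for every i, so c is indeed a codeword.


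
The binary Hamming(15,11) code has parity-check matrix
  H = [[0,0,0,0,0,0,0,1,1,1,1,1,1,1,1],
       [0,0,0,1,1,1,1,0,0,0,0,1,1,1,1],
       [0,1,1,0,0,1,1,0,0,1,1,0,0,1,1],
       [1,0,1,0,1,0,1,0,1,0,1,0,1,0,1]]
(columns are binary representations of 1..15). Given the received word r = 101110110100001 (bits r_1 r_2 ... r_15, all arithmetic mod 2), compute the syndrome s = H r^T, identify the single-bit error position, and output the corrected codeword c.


s = (1, 0, 0, 1)^T, error position = 9, corrected codeword c = 101110111100001

Compute s = H r^T mod 2 one row at a time:
  s_1 = 1 + 0 + 1 + 0 + 0 + 0 + 0 + 1 = 3 ≡ 1 (mod 2).
  s_2 = 1 + 1 + 0 + 1 + 0 + 0 + 0 + 1 = 4 ≡ 0 (mod 2).
  s_3 = 0 + 1 + 0 + 1 + 1 + 0 + 0 + 1 = 4 ≡ 0 (mod 2).
  s_4 = 1 + 1 + 1 + 1 + 0 + 0 + 0 + 1 = 5 ≡ 1 (mod 2).
s = (1, 0, 0, 1)^T — this equals column 9 of H (binary 1001), so error is at position 9.
Correct: flip bit 9 of r = 101110110100001 to get c = 101110111100001.


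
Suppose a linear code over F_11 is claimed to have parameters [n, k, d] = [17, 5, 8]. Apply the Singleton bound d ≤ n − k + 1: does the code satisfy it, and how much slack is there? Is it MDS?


Singleton RHS = n − k + 1 = 13, slack = 5, bound satisfied, not MDS.

Singleton bound: d ≤ n − k + 1.
Here n = 17, k = 5, so n − k + 1 = 13.
Given d = 8, check d ≤ 13: YES.
Slack = (n − k + 1) − d = 5.
The code is NOT MDS (slack = 5 > 0).
Description: the claimed parameters are [17, 5, 8]_11; such a code would be non-MDS.


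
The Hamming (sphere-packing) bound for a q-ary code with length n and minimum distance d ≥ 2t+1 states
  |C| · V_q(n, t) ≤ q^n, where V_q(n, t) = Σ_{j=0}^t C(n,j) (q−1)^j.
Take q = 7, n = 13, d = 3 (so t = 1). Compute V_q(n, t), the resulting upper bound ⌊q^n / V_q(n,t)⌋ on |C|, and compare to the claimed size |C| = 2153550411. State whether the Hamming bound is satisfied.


V_q(n, t) = 79, q^n = 96889010407, Hamming bound = 1226443169, |C| = 2153550411 > bound (violated).

Step 1: Compute V_q(n, t) = Σ_{j=0}^1 C(n, j) (q−1)^j.
  j = 0: C(13,0)·(6)^0 = 1·1 = 1.
  j = 1: C(13,1)·(6)^1 = 13·6 = 78.
  V_q(n, t) = 1 + 78 = 79.
Step 2: q^n = 7^13 = 96889010407.
Step 3: Hamming bound ⌊q^n / V_q(n,t)⌋ = ⌊96889010407/79⌋ = 1226443169.
Step 4: Compare |C| = 2153550411 to 1226443169: violated.
The claimed |C| lies above the Hamming bound, so no 7-ary code of length 13 with d ≥ 3 can have 2153550411 codewords.


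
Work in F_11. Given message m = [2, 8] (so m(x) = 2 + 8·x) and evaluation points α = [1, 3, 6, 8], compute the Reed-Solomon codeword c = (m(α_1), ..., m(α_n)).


c = [10, 4, 6, 0]

Message polynomial: m(x) = 2 + 8·x (mod 11).
For each evaluation point α_i, compute m(α_i) mod 11:
  α_1 = 1: Horner steps 8 → 10, so m(1) = 10.
  α_2 = 3: Horner steps 8 → 4, so m(3) = 4.
  α_3 = 6: Horner steps 8 → 6, so m(6) = 6.
  α_4 = 8: Horner steps 8 → 0, so m(8) = 0.
Codeword c = [10, 4, 6, 0] ∈ F_11^4.


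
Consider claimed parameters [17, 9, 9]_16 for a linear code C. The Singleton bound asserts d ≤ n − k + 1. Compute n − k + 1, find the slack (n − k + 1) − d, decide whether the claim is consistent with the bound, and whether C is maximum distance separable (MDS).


Singleton RHS = n − k + 1 = 9, slack = 0, bound satisfied, MDS.

Singleton bound: d ≤ n − k + 1.
Here n = 17, k = 9, so n − k + 1 = 9.
Given d = 9, check d ≤ 9: YES.
Slack = (n − k + 1) − d = 0.
The code is MDS (slack = 0).
Description: the claimed parameters are [17, 9, 9]_16; such a code would be MDS (meets Singleton bound).


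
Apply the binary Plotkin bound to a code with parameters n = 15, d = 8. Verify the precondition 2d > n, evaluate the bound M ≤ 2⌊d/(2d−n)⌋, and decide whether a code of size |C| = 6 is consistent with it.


Plotkin bound M ≤ 16; given |C| = 6 ≤ bound (satisfied).

Check applicability: 2d = 16, n = 15.
2d − n = 1 > 0, so Plotkin applies.
Compute d/(2d−n) = 8/1 ≈ 8.0000.
⌊d/(2d−n)⌋ = 8.
Plotkin bound: M ≤ 2·8 = 16.
Given |C| = 6, check: satisfied.
This |C| is below the Plotkin bound.


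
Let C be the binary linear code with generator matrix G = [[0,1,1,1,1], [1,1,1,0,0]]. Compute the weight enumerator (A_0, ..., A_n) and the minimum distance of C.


Weight distribution: A_0 = 1, A_3 = 2, A_4 = 1. Minimum distance d = 3.

Enumerate all 2^2 = 4 messages m ∈ F_2^2.
For each, compute codeword c = mG in F_2^5, then tally its weight.
  m = 00 → c = 00000, weight = 0.
  m = 10 → c = 01111, weight = 4.
  m = 01 → c = 11100, weight = 3.
  m = 11 → c = 10011, weight = 3.
Tally weights:
  weight 0: 1 codewords.
  weight 3: 2 codewords.
  weight 4: 1 codewords.
Minimum distance d = smallest w > 0 with A_w > 0 = 3.
Sanity: Σ A_w = 4 = 2^2 = 4 ✓.


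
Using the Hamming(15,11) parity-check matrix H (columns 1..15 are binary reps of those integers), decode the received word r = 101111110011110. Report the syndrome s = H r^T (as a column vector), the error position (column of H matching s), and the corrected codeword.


s = (1, 1, 1, 0)^T, error position = 14, corrected codeword c = 101111110011100

Compute s = H r^T mod 2 one row at a time:
  s_1 = 1 + 0 + 0 + 1 + 1 + 1 + 1 + 0 = 5 ≡ 1 (mod 2).
  s_2 = 1 + 1 + 1 + 1 + 1 + 1 + 1 + 0 = 7 ≡ 1 (mod 2).
  s_3 = 0 + 1 + 1 + 1 + 0 + 1 + 1 + 0 = 5 ≡ 1 (mod 2).
  s_4 = 1 + 1 + 1 + 1 + 0 + 1 + 1 + 0 = 6 ≡ 0 (mod 2).
s = (1, 1, 1, 0)^T — this equals column 14 of H (binary 1110), so error is at position 14.
Correct: flip bit 14 of r = 101111110011110 to get c = 101111110011100.


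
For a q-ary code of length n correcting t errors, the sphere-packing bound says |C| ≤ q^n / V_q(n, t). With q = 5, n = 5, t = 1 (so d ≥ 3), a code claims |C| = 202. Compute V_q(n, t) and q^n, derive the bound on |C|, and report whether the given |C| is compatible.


V_q(n, t) = 21, q^n = 3125, Hamming bound = 148, |C| = 202 > bound (violated).

Step 1: Compute V_q(n, t) = Σ_{j=0}^1 C(n, j) (q−1)^j.
  j = 0: C(5,0)·(4)^0 = 1·1 = 1.
  j = 1: C(5,1)·(4)^1 = 5·4 = 20.
  V_q(n, t) = 1 + 20 = 21.
Step 2: q^n = 5^5 = 3125.
Step 3: Hamming bound ⌊q^n / V_q(n,t)⌋ = ⌊3125/21⌋ = 148.
Step 4: Compare |C| = 202 to 148: violated.
The claimed |C| lies above the Hamming bound, so no 5-ary code of length 5 with d ≥ 3 can have 202 codewords.


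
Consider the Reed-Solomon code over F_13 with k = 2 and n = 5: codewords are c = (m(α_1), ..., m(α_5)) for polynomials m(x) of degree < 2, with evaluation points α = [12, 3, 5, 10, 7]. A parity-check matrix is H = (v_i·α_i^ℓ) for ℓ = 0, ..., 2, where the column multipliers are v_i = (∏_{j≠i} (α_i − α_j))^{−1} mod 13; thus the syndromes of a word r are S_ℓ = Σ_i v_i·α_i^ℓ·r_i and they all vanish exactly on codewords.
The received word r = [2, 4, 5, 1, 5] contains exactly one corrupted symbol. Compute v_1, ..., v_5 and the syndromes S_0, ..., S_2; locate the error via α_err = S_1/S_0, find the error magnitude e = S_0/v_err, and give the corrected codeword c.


S = (4, 2, 1), error at position 5, error magnitude e = 12, c = [2, 4, 5, 1, 6].

Step 1: column multipliers v_i = (∏_{j≠i}(α_i − α_j))^{−1} mod 13.
  i = 1 (α = 12): (12−3)(12−5)(12−10)(12−7) = 9·7·2·5 = 630 ≡ 6, so v_1 = 6^{−1} = 11 (mod 13).
  i = 2 (α = 3): (3−12)(3−5)(3−10)(3−7) = (−9)·(−2)·(−7)·(−4) = 504 ≡ 10, so v_2 = 10^{−1} = 4 (mod 13).
  i = 3 (α = 5): (5−12)(5−3)(5−10)(5−7) = (−7)·2·(−5)·(−2) = −140 ≡ 3, so v_3 = 3^{−1} = 9 (mod 13).
  i = 4 (α = 10): (10−12)(10−3)(10−5)(10−7) = (−2)·7·5·3 = −210 ≡ 11, so v_4 = 11^{−1} = 6 (mod 13).
  i = 5 (α = 7): (7−12)(7−3)(7−5)(7−10) = (−5)·4·2·(−3) = 120 ≡ 3, so v_5 = 3^{−1} = 9 (mod 13).
  v = [11, 4, 9, 6, 9].
Step 2: syndromes of r = [2, 4, 5, 1, 5] (all sums mod 13).
  S_0 = Σ v_i r_i = 11·2 + 4·4 + 9·5 + 6·1 + 9·5 = 134 ≡ 4.
  S_1 = Σ v_i α_i r_i = 11·12·2 + 4·3·4 + 9·5·5 + 6·10·1 + 9·7·5 = 912 ≡ 2.
  α_i^2 mod 13 = [1, 9, 12, 9, 10].
  S_2 = Σ v_i α_i^2 r_i = 11·1·2 + 4·9·4 + 9·12·5 + 6·9·1 + 9·10·5 = 1210 ≡ 1.
  S = (4, 2, 1) ≠ 0, so r is not a codeword (an error is present).
Step 3: locate the error. For a single error e at position i, S_ℓ = v_i·e·α_i^ℓ, so α_err = S_1/S_0.
  S_0^{−1} = 4^{−1} = 10 (mod 13), so α_err = 2·10 = 20 ≡ 7 = α_5. Error position i = 5.
  Consistency check: S_2/S_1 = 1·7 = 7 ≡ 7 = α_err ✓ (single-error assumption holds).
Step 4: error magnitude e = S_0/v_5 = S_0·∏_{j≠5}(α_5 − α_j) = 4·3 = 12 ≡ 12 (mod 13).
Step 5: correct position 5: c_5 = r_5 − e = 5 − 12 ≡ 6 (mod 13). Hence c = [2, 4, 5, 1, 6].
  Check: interpolating c through the α_i gives m(x) = 9 + 7·x (degree < 2) with m(α_i) = c_i for every i, so c is indeed a codeword.


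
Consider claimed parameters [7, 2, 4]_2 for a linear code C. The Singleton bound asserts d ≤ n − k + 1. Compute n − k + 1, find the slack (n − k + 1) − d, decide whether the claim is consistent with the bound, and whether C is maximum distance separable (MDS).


Singleton RHS = n − k + 1 = 6, slack = 2, bound satisfied, not MDS.

Singleton bound: d ≤ n − k + 1.
Here n = 7, k = 2, so n − k + 1 = 6.
Given d = 4, check d ≤ 6: YES.
Slack = (n − k + 1) − d = 2.
The code is NOT MDS (slack = 2 > 0).
Description: the claimed parameters are [7, 2, 4]_2; such a code would be non-MDS.


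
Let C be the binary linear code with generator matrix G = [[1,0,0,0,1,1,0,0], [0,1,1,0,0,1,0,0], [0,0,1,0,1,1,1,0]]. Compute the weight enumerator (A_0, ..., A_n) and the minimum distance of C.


Weight distribution: A_0 = 1, A_3 = 4, A_4 = 3. Minimum distance d = 3.

Enumerate all 2^3 = 8 messages m ∈ F_2^3.
For each, compute codeword c = mG in F_2^8, then tally its weight.
  m = 000 → c = 00000000, weight = 0.
  m = 100 → c = 10001100, weight = 3.
  m = 010 → c = 01100100, weight = 3.
  m = 110 → c = 11101000, weight = 4.
  m = 001 → c = 00101110, weight = 4.
  m = 101 → c = 10100010, weight = 3.
  m = 011 → c = 01001010, weight = 3.
  m = 111 → c = 11000110, weight = 4.
Tally weights:
  weight 0: 1 codewords.
  weight 3: 4 codewords.
  weight 4: 3 codewords.
Minimum distance d = smallest w > 0 with A_w > 0 = 3.
Sanity: Σ A_w = 8 = 2^3 = 8 ✓.


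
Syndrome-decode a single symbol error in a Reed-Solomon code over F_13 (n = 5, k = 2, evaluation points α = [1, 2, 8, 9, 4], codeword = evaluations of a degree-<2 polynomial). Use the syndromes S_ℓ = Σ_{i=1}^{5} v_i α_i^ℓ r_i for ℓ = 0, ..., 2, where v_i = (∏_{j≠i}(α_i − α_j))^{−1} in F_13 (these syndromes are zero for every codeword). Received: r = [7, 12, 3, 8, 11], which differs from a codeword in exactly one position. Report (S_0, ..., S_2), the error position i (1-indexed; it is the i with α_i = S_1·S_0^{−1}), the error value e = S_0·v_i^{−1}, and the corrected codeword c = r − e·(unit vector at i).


S = (5, 7, 2), error at position 5, error magnitude e = 2, c = [7, 12, 3, 8, 9].

Step 1: column multipliers v_i = (∏_{j≠i}(α_i − α_j))^{−1} mod 13.
  i = 1 (α = 1): (1−2)(1−8)(1−9)(1−4) = (−1)·(−7)·(−8)·(−3) = 168 ≡ 12, so v_1 = 12^{−1} = 12 (mod 13).
  i = 2 (α = 2): (2−1)(2−8)(2−9)(2−4) = 1·(−6)·(−7)·(−2) = −84 ≡ 7, so v_2 = 7^{−1} = 2 (mod 13).
  i = 3 (α = 8): (8−1)(8−2)(8−9)(8−4) = 7·6·(−1)·4 = −168 ≡ 1, so v_3 = 1^{−1} = 1 (mod 13).
  i = 4 (α = 9): (9−1)(9−2)(9−8)(9−4) = 8·7·1·5 = 280 ≡ 7, so v_4 = 7^{−1} = 2 (mod 13).
  i = 5 (α = 4): (4−1)(4−2)(4−8)(4−9) = 3·2·(−4)·(−5) = 120 ≡ 3, so v_5 = 3^{−1} = 9 (mod 13).
  v = [12, 2, 1, 2, 9].
Step 2: syndromes of r = [7, 12, 3, 8, 11] (all sums mod 13).
  S_0 = Σ v_i r_i = 12·7 + 2·12 + 1·3 + 2·8 + 9·11 = 226 ≡ 5.
  S_1 = Σ v_i α_i r_i = 12·1·7 + 2·2·12 + 1·8·3 + 2·9·8 + 9·4·11 = 696 ≡ 7.
  α_i^2 mod 13 = [1, 4, 12, 3, 3].
  S_2 = Σ v_i α_i^2 r_i = 12·1·7 + 2·4·12 + 1·12·3 + 2·3·8 + 9·3·11 = 561 ≡ 2.
  S = (5, 7, 2) ≠ 0, so r is not a codeword (an error is present).
Step 3: locate the error. For a single error e at position i, S_ℓ = v_i·e·α_i^ℓ, so α_err = S_1/S_0.
  S_0^{−1} = 5^{−1} = 8 (mod 13), so α_err = 7·8 = 56 ≡ 4 = α_5. Error position i = 5.
  Consistency check: S_2/S_1 = 2·2 = 4 ≡ 4 = α_err ✓ (single-error assumption holds).
Step 4: error magnitude e = S_0/v_5 = S_0·∏_{j≠5}(α_5 − α_j) = 5·3 = 15 ≡ 2 (mod 13).
Step 5: correct position 5: c_5 = r_5 − e = 11 − 2 ≡ 9 (mod 13). Hence c = [7, 12, 3, 8, 9].
  Check: interpolating c through the α_i gives m(x) = 2 + 5·x (degree < 2) with m(α_i) = c_i for every i, so c is indeed a codeword.


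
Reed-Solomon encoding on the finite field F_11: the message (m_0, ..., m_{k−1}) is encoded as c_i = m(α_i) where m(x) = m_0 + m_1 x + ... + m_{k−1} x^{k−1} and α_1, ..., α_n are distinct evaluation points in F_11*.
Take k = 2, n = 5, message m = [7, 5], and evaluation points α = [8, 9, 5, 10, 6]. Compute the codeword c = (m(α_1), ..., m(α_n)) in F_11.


c = [3, 8, 10, 2, 4]

Message polynomial: m(x) = 7 + 5·x (mod 11).
For each evaluation point α_i, compute m(α_i) mod 11:
  α_1 = 8: Horner steps 5 → 3, so m(8) = 3.
  α_2 = 9: Horner steps 5 → 8, so m(9) = 8.
  α_3 = 5: Horner steps 5 → 10, so m(5) = 10.
  α_4 = 10: Horner steps 5 → 2, so m(10) = 2.
  α_5 = 6: Horner steps 5 → 4, so m(6) = 4.
Codeword c = [3, 8, 10, 2, 4] ∈ F_11^5.


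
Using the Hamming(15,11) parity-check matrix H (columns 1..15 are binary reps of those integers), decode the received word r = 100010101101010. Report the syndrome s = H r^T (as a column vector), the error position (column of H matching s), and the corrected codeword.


s = (0, 0, 1, 0)^T, error position = 2, corrected codeword c = 110010101101010

Compute s = H r^T mod 2 one row at a time:
  s_1 = 0 + 1 + 1 + 0 + 1 + 0 + 1 + 0 = 4 ≡ 0 (mod 2).
  s_2 = 0 + 1 + 0 + 1 + 1 + 0 + 1 + 0 = 4 ≡ 0 (mod 2).
  s_3 = 0 + 0 + 0 + 1 + 1 + 0 + 1 + 0 = 3 ≡ 1 (mod 2).
  s_4 = 1 + 0 + 1 + 1 + 1 + 0 + 0 + 0 = 4 ≡ 0 (mod 2).
s = (0, 0, 1, 0)^T — this equals column 2 of H (binary 0010), so error is at position 2.
Correct: flip bit 2 of r = 100010101101010 to get c = 110010101101010.


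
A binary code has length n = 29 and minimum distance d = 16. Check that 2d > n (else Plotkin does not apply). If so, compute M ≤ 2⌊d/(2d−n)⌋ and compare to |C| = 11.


Plotkin bound M ≤ 10; given |C| = 11 > bound (violated).

Check applicability: 2d = 32, n = 29.
2d − n = 3 > 0, so Plotkin applies.
Compute d/(2d−n) = 16/3 ≈ 5.3333.
⌊d/(2d−n)⌋ = 5.
Plotkin bound: M ≤ 2·5 = 10.
Given |C| = 11, check: VIOLATED.
This |C| is above the Plotkin bound, so no binary code with n = 29, d = 16 and 11 codewords exists.


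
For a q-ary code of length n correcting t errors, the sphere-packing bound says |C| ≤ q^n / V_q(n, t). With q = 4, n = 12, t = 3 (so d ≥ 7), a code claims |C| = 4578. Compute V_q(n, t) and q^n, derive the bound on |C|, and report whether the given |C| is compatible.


V_q(n, t) = 6571, q^n = 16777216, Hamming bound = 2553, |C| = 4578 > bound (violated).

Step 1: Compute V_q(n, t) = Σ_{j=0}^3 C(n, j) (q−1)^j.
  j = 0: C(12,0)·(3)^0 = 1·1 = 1.
  j = 1: C(12,1)·(3)^1 = 12·3 = 36.
  j = 2: C(12,2)·(3)^2 = 66·9 = 594.
  j = 3: C(12,3)·(3)^3 = 220·27 = 5940.
  V_q(n, t) = 1 + 36 + 594 + 5940 = 6571.
Step 2: q^n = 4^12 = 16777216.
Step 3: Hamming bound ⌊q^n / V_q(n,t)⌋ = ⌊16777216/6571⌋ = 2553.
Step 4: Compare |C| = 4578 to 2553: violated.
The claimed |C| lies above the Hamming bound, so no 4-ary code of length 12 with d ≥ 7 can have 4578 codewords.


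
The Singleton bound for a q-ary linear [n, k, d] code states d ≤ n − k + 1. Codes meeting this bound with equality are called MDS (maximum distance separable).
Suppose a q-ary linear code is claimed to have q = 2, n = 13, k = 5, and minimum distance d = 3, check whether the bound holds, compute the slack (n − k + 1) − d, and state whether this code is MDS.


Singleton RHS = n − k + 1 = 9, slack = 6, bound satisfied, not MDS.

Singleton bound: d ≤ n − k + 1.
Here n = 13, k = 5, so n − k + 1 = 9.
Given d = 3, check d ≤ 9: YES.
Slack = (n − k + 1) − d = 6.
The code is NOT MDS (slack = 6 > 0).
Description: the claimed parameters are [13, 5, 3]_2; such a code would be non-MDS.


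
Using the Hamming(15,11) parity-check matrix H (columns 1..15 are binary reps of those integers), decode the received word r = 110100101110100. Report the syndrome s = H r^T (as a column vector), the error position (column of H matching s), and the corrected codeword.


s = (0, 1, 0, 1)^T, error position = 5, corrected codeword c = 110110101110100

Compute s = H r^T mod 2 one row at a time:
  s_1 = 0 + 1 + 1 + 1 + 0 + 1 + 0 + 0 = 4 ≡ 0 (mod 2).
  s_2 = 1 + 0 + 0 + 1 + 0 + 1 + 0 + 0 = 3 ≡ 1 (mod 2).
  s_3 = 1 + 0 + 0 + 1 + 1 + 1 + 0 + 0 = 4 ≡ 0 (mod 2).
  s_4 = 1 + 0 + 0 + 1 + 1 + 1 + 1 + 0 = 5 ≡ 1 (mod 2).
s = (0, 1, 0, 1)^T — this equals column 5 of H (binary 0101), so error is at position 5.
Correct: flip bit 5 of r = 110100101110100 to get c = 110110101110100.


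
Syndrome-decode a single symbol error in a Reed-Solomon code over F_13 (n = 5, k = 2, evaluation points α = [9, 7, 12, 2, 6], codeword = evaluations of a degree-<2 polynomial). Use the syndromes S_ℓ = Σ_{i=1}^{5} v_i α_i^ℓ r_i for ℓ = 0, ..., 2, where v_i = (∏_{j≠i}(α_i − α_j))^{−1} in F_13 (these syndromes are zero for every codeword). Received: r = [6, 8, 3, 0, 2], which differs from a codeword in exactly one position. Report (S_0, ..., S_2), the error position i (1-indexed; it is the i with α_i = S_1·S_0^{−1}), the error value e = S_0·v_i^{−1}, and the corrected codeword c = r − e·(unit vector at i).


S = (1, 6, 10), error at position 5, error magnitude e = 6, c = [6, 8, 3, 0, 9].

Step 1: column multipliers v_i = (∏_{j≠i}(α_i − α_j))^{−1} mod 13.
  i = 1 (α = 9): (9−7)(9−12)(9−2)(9−6) = 2·(−3)·7·3 = −126 ≡ 4, so v_1 = 4^{−1} = 10 (mod 13).
  i = 2 (α = 7): (7−9)(7−12)(7−2)(7−6) = (−2)·(−5)·5·1 = 50 ≡ 11, so v_2 = 11^{−1} = 6 (mod 13).
  i = 3 (α = 12): (12−9)(12−7)(12−2)(12−6) = 3·5·10·6 = 900 ≡ 3, so v_3 = 3^{−1} = 9 (mod 13).
  i = 4 (α = 2): (2−9)(2−7)(2−12)(2−6) = (−7)·(−5)·(−10)·(−4) = 1400 ≡ 9, so v_4 = 9^{−1} = 3 (mod 13).
  i = 5 (α = 6): (6−9)(6−7)(6−12)(6−2) = (−3)·(−1)·(−6)·4 = −72 ≡ 6, so v_5 = 6^{−1} = 11 (mod 13).
  v = [10, 6, 9, 3, 11].
Step 2: syndromes of r = [6, 8, 3, 0, 2] (all sums mod 13).
  S_0 = Σ v_i r_i = 10·6 + 6·8 + 9·3 + 3·0 + 11·2 = 157 ≡ 1.
  S_1 = Σ v_i α_i r_i = 10·9·6 + 6·7·8 + 9·12·3 + 3·2·0 + 11·6·2 = 1332 ≡ 6.
  α_i^2 mod 13 = [3, 10, 1, 4, 10].
  S_2 = Σ v_i α_i^2 r_i = 10·3·6 + 6·10·8 + 9·1·3 + 3·4·0 + 11·10·2 = 907 ≡ 10.
  S = (1, 6, 10) ≠ 0, so r is not a codeword (an error is present).
Step 3: locate the error. For a single error e at position i, S_ℓ = v_i·e·α_i^ℓ, so α_err = S_1/S_0.
  S_0^{−1} = 1^{−1} = 1 (mod 13), so α_err = 6·1 = 6 ≡ 6 = α_5. Error position i = 5.
  Consistency check: S_2/S_1 = 10·11 = 110 ≡ 6 = α_err ✓ (single-error assumption holds).
Step 4: error magnitude e = S_0/v_5 = S_0·∏_{j≠5}(α_5 − α_j) = 1·6 = 6 ≡ 6 (mod 13).
Step 5: correct position 5: c_5 = r_5 − e = 2 − 6 ≡ 9 (mod 13). Hence c = [6, 8, 3, 0, 9].
  Check: interpolating c through the α_i gives m(x) = 2 + 12·x (degree < 2) with m(α_i) = c_i for every i, so c is indeed a codeword.


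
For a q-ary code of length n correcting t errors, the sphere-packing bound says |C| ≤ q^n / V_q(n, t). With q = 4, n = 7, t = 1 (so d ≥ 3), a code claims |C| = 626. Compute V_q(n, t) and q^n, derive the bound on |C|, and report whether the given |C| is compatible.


V_q(n, t) = 22, q^n = 16384, Hamming bound = 744, |C| = 626 ≤ bound (satisfied).

Step 1: Compute V_q(n, t) = Σ_{j=0}^1 C(n, j) (q−1)^j.
  j = 0: C(7,0)·(3)^0 = 1·1 = 1.
  j = 1: C(7,1)·(3)^1 = 7·3 = 21.
  V_q(n, t) = 1 + 21 = 22.
Step 2: q^n = 4^7 = 16384.
Step 3: Hamming bound ⌊q^n / V_q(n,t)⌋ = ⌊16384/22⌋ = 744.
Step 4: Compare |C| = 626 to 744: satisfied.
The claimed |C| lies below the Hamming bound.


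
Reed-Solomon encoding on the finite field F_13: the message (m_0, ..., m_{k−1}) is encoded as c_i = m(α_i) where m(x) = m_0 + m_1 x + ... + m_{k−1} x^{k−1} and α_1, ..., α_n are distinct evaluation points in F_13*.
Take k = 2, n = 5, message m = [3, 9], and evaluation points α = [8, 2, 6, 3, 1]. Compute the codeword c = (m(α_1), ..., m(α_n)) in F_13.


c = [10, 8, 5, 4, 12]

Message polynomial: m(x) = 3 + 9·x (mod 13).
For each evaluation point α_i, compute m(α_i) mod 13:
  α_1 = 8: Horner steps 9 → 10, so m(8) = 10.
  α_2 = 2: Horner steps 9 → 8, so m(2) = 8.
  α_3 = 6: Horner steps 9 → 5, so m(6) = 5.
  α_4 = 3: Horner steps 9 → 4, so m(3) = 4.
  α_5 = 1: Horner steps 9 → 12, so m(1) = 12.
Codeword c = [10, 8, 5, 4, 12] ∈ F_13^5.
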